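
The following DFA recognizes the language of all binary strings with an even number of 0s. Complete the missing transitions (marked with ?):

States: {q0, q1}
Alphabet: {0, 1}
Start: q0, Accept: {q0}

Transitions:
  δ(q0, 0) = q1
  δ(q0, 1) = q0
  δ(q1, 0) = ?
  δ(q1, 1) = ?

What each state remembers (consistent with the given transitions and accept states):
  q0: an even number of 0s has been read so far
  q1: an odd number of 0s has been read so far
Filling in the missing entries:
  δ(q1, 0): in q1 (an odd number of 0s has been read so far), after reading 0 we have: an even number of 0s has been read so far → q0
  δ(q1, 1): in q1 (an odd number of 0s has been read so far), after reading 1 we have: an odd number of 0s has been read so far → q1

Final answer: δ(q1, 0) = q0; δ(q1, 1) = q1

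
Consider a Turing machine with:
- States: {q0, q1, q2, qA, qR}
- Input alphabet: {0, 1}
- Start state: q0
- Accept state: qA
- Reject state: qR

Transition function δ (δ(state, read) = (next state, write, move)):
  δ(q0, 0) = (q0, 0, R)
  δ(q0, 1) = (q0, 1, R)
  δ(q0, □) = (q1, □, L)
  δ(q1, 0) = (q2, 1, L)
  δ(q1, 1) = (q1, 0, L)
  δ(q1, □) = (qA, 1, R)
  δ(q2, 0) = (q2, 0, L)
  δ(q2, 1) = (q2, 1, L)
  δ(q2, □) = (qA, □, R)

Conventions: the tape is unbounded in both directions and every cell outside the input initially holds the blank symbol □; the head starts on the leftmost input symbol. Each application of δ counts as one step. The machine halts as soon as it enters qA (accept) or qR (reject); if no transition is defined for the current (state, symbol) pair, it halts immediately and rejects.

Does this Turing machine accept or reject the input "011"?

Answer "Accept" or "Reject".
Step 0: [q0]011 (head at position 0)
Step 1: δ(q0, 0) = (q0, 0, R)  ⊢  0[q0]11 (head at position 1)
Step 2: δ(q0, 1) = (q0, 1, R)  ⊢  01[q0]1 (head at position 2)
Step 3: δ(q0, 1) = (q0, 1, R)  ⊢  011[q0]□ (head at position 3)
Step 4: δ(q0, □) = (q1, □, L)  ⊢  01[q1]1□ (head at position 2)
Step 5: δ(q1, 1) = (q1, 0, L)  ⊢  0[q1]10□ (head at position 1)
Step 6: δ(q1, 1) = (q1, 0, L)  ⊢  [q1]000□ (head at position 0)
Step 7: δ(q1, 0) = (q2, 1, L)  ⊢  [q2]□100□ (head at position -1)
Step 8: δ(q2, □) = (qA, □, R)  ⊢  □[qA]100□ (head at position 0)
The machine is in qA, so it halts and accepts.

Final answer: Accept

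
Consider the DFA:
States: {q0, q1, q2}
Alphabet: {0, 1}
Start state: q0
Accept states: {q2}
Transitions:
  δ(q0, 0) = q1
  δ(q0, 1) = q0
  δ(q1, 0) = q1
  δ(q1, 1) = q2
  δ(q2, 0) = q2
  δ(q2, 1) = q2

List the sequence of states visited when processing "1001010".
Starting at q0
Read '1': q0 -> q0
Read '0': q0 -> q1
Read '0': q1 -> q1
Read '1': q1 -> q2
Read '0': q2 -> q2
Read '1': q2 -> q2
Read '0': q2 -> q2

Final answer: q0 -> q0 -> q1 -> q1 -> q2 -> q2 -> q2 -> q2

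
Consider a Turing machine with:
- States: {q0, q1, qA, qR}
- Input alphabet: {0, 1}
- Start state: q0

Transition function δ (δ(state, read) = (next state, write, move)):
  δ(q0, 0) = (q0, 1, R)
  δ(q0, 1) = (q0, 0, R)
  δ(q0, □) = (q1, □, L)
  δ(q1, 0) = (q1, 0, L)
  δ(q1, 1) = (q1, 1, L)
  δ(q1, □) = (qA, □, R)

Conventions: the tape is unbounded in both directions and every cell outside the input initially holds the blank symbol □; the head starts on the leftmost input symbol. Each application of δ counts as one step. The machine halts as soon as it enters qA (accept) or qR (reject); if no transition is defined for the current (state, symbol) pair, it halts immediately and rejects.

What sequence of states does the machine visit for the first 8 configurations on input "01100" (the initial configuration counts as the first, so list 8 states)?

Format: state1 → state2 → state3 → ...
Step 0: [q0]01100 (head at position 0)
Step 1: δ(q0, 0) = (q0, 1, R)  ⊢  1[q0]1100 (head at position 1)
Step 2: δ(q0, 1) = (q0, 0, R)  ⊢  10[q0]100 (head at position 2)
Step 3: δ(q0, 1) = (q0, 0, R)  ⊢  100[q0]00 (head at position 3)
Step 4: δ(q0, 0) = (q0, 1, R)  ⊢  1001[q0]0 (head at position 4)
Step 5: δ(q0, 0) = (q0, 1, R)  ⊢  10011[q0]□ (head at position 5)
Step 6: δ(q0, □) = (q1, □, L)  ⊢  1001[q1]1□ (head at position 4)
Step 7: δ(q1, 1) = (q1, 1, L)  ⊢  100[q1]11□ (head at position 3)
Reading off the states of these 8 configurations: q0 → q0 → q0 → q0 → q0 → q0 → q1 → q1

Final answer: q0 → q0 → q0 → q0 → q0 → q0 → q1 → q1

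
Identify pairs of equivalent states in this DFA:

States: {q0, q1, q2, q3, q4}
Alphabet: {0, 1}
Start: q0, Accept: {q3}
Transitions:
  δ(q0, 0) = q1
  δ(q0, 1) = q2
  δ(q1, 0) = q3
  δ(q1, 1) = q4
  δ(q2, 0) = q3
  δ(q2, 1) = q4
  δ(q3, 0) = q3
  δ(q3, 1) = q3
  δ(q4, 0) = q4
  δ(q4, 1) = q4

Using the table-filling algorithm:
Round 0 – mark pairs where exactly one state is accepting: (q0,q3), (q1,q3), (q2,q3), (q3,q4)
Round 1 – newly marked: (q0,q1) [on 0: q1 vs q3, already marked]; (q0,q2) [on 0: q1 vs q3, already marked]; (q1,q4) [on 0: q3 vs q4, already marked]; (q2,q4) [on 0: q3 vs q4, already marked]
Round 2 – newly marked: (q0,q4) [on 0: q1 vs q4, already marked]
No further pairs can be marked.
(q1, q2) unmarked: δ(q1,0)=q3, δ(q2,0)=q3; δ(q1,1)=q4, δ(q2,1)=q4 → equivalent
Equivalent pairs: (q1, q2)

Final answer: Equivalent pairs: (q1, q2)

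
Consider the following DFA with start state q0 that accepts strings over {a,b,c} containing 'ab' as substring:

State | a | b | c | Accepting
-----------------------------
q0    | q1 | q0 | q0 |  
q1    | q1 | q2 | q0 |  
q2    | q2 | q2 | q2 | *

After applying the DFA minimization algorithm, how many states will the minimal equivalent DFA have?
All 3 states are reachable from q0, so none can be removed as unreachable.
Table-filling: first mark every (accepting, non-accepting) pair as distinguishable (accepting: {q2}; non-accepting: {q0, q1}).
Round 1: (q0, q1) on 'b' go to q0 and q2, already distinguishable → mark.
Every pair of states is distinguishable, so the DFA is already minimal.
Equivalence classes: {q0}, {q1}, {q2} → 3 states.

Final answer: 3 states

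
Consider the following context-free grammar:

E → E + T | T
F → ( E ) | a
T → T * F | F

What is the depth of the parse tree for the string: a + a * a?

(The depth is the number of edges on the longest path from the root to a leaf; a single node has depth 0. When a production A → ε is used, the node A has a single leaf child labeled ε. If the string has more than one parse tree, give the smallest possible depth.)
The grammar is unambiguous; the parse tree of a + a * a is:
E → E + T at the root (depth 0).
  Left E (depth 1) → T (2) → F (3) → a (4).
  Right T (depth 1) → T * F; that T (2) → F (3) → a (4); F (2) → a (3).
The longest root-to-leaf paths have 4 edges.
Depth = 4.

Final answer: 4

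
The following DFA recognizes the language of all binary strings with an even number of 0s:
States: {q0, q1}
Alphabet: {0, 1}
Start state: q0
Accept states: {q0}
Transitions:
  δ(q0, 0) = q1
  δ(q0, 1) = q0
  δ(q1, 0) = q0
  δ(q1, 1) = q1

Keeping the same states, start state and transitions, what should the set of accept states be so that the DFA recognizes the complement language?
The DFA is complete (every state has a transition on every symbol), so the complement
is recognized by the same DFA with accepting and non-accepting states swapped.
Original accept states: {q0}
Complement accept states = All states - Original accept states
= {q0, q1} - {q0}
= {q1}
Complement language: strings with an ODD number of 0s

Final answer: {q1}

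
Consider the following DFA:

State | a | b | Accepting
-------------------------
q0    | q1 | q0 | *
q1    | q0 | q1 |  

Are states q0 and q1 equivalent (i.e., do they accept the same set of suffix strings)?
Try the suffix ε (the empty string).
From q0: q0 — accepting.
From q1: q1 — not accepting.
The two states disagree on this suffix, so they are not equivalent.

Final answer: No. Distinguishing string: ε (the empty string) - accepted from q0 but not from q1.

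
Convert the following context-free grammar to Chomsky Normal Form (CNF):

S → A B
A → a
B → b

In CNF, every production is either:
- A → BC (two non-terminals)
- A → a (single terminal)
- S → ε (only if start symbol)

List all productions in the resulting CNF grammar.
The grammar has no ε-productions or unit productions to eliminate.
S → A B is already in CNF (two non-terminals) – keep it.
A → a is already in CNF (single terminal) – keep it.
B → b is already in CNF (single terminal) – keep it.
Resulting CNF grammar (3 productions): A → a; B → b; S → A B

Final answer: A → a; B → b; S → A B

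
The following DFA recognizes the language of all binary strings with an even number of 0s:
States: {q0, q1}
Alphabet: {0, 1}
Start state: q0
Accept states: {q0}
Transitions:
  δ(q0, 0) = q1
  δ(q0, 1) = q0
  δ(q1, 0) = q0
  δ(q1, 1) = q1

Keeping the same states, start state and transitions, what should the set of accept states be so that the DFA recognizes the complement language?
The DFA is complete (every state has a transition on every symbol), so the complement
is recognized by the same DFA with accepting and non-accepting states swapped.
Original accept states: {q0}
Complement accept states = All states - Original accept states
= {q0, q1} - {q0}
= {q1}
Complement language: strings with an ODD number of 0s

Final answer: {q1}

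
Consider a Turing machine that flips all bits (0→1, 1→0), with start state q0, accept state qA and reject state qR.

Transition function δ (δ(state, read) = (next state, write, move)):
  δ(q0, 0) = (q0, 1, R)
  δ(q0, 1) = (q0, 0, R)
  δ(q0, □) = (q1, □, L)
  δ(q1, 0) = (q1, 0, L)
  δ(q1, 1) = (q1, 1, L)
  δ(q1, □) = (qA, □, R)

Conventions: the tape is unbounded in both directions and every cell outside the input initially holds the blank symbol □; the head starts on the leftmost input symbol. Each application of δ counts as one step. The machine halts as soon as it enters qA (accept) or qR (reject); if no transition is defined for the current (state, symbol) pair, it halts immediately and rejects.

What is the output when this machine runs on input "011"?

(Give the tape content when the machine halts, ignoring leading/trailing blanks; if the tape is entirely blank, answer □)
Step 0: [q0]011 (head at position 0)
Step 1: δ(q0, 0) = (q0, 1, R)  ⊢  1[q0]11 (head at position 1)
Step 2: δ(q0, 1) = (q0, 0, R)  ⊢  10[q0]1 (head at position 2)
Step 3: δ(q0, 1) = (q0, 0, R)  ⊢  100[q0]□ (head at position 3)
Step 4: δ(q0, □) = (q1, □, L)  ⊢  10[q1]0□ (head at position 2)
Step 5: δ(q1, 0) = (q1, 0, L)  ⊢  1[q1]00□ (head at position 1)
Step 6: δ(q1, 0) = (q1, 0, L)  ⊢  [q1]100□ (head at position 0)
Step 7: δ(q1, 1) = (q1, 1, L)  ⊢  [q1]□100□ (head at position -1)
Step 8: δ(q1, □) = (qA, □, R)  ⊢  □[qA]100□ (head at position 0)
The machine is in qA, so it halts and accepts.
Tape content when halted (ignoring surrounding blanks): 100

Final answer: Output: 100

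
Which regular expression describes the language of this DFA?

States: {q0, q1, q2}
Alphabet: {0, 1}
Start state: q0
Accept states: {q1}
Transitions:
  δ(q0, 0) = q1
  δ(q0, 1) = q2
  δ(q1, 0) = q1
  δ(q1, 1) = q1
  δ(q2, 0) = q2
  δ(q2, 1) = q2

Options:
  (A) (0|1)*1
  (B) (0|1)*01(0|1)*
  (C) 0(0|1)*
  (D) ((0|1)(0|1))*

Testing sample strings against the DFA:
  '000' -> accepted
  '00111' -> accepted
  '10001' -> rejected
  '11' -> rejected
Checking each option for a counterexample:
  (A) (0|1)*1: '0' is accepted by the DFA but does not match the regex → eliminated
  (B) (0|1)*01(0|1)*: '0' is accepted by the DFA but does not match the regex → eliminated
  (C) 0(0|1)*: agrees with the DFA on all strings of length ≤ 4
  (D) ((0|1)(0|1))*: ε is rejected by the DFA but matches the regex → eliminated
Only (C) 0(0|1)* is consistent with the DFA.

Final answer: (C) 0(0|1)*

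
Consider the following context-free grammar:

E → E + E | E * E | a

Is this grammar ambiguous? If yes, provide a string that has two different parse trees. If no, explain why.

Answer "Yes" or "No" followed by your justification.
Two different leftmost derivations of a + a * a:
  (1) E ⇒ E + E ⇒ a + E ⇒ a + E * E ⇒ a + a * E ⇒ a + a * a   (tree groups a + (a * a))
  (2) E ⇒ E * E ⇒ E + E * E ⇒ a + E * E ⇒ a + a * E ⇒ a + a * a   (tree groups (a + a) * a)
Two distinct leftmost derivations = two distinct parse trees, so the grammar is ambiguous.

Final answer: Yes - the string 'a + a * a' has two distinct leftmost derivations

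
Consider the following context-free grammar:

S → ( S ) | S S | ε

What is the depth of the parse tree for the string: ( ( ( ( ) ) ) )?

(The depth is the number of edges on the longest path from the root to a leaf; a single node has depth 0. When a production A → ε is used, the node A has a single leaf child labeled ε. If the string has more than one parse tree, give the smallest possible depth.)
The string is 4 nested pairs. The shallowest parse tree applies S → ( S ) 4 times (one node per nested pair, each a child of the previous) and then S → ε in the middle.
S nodes at depths 0..4, ε leaf at depth 5; parentheses leaves are at depths 1..4.
(Using S → S S with an S → ε child anywhere only adds levels, so it cannot give a shallower tree.)
Depth = 5.

Final answer: 5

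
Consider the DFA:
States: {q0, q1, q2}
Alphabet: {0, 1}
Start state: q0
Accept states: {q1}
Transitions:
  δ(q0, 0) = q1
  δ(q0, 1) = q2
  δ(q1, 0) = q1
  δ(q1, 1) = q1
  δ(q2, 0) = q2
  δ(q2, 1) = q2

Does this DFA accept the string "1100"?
Processing string "1100":
  q0 --1--> q2
  q2 --1--> q2
  q2 --0--> q2
  q2 --0--> q2
Final state: q2
Accept states: {q1}
q2 is not an accept state, so the string is rejected.

Final answer: No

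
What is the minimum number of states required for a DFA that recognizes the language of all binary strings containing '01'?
Language: binary strings containing '01'
Lower bound (Myhill–Nerode): the prefixes ε, 0, 01 are pairwise distinguishable:
  ε vs 01: suffix ε distinguishes them (ε is rejected, 01 is accepted)
  0 vs 01: suffix ε distinguishes them (0 is rejected, 01 is accepted)
  ε vs 0: suffix 1 distinguishes them (ε·1 = 1 is rejected, 0·1 = 01 is accepted)
So any DFA needs at least 3 states.
Upper bound: a DFA with 3 states exists (one state per class above: 'no progress', 'last symbol 0', and 'seen 01' (accepting sink)).
Minimum states: 3

Final answer: 3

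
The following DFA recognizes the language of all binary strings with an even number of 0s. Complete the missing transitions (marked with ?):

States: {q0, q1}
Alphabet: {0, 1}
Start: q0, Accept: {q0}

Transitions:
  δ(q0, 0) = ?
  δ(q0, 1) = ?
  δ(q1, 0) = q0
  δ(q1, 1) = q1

What each state remembers (consistent with the given transitions and accept states):
  q0: an even number of 0s has been read so far
  q1: an odd number of 0s has been read so far
Filling in the missing entries:
  δ(q0, 0): in q0 (an even number of 0s has been read so far), after reading 0 we have: an odd number of 0s has been read so far → q1
  δ(q0, 1): in q0 (an even number of 0s has been read so far), after reading 1 we have: an even number of 0s has been read so far → q0

Final answer: δ(q0, 0) = q1; δ(q0, 1) = q0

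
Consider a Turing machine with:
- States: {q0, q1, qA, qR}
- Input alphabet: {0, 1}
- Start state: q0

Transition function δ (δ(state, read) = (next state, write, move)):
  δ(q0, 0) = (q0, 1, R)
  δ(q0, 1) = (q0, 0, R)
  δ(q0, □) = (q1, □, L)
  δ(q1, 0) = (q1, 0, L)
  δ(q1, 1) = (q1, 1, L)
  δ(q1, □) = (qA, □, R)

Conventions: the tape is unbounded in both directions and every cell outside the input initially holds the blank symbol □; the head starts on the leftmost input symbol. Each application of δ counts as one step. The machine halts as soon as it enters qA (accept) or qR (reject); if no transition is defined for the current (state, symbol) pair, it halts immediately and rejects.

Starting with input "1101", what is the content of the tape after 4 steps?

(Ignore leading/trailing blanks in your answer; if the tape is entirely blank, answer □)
Step 0: [q0]1101 (head at position 0)
Step 1: δ(q0, 1) = (q0, 0, R)  ⊢  0[q0]101 (head at position 1)
Step 2: δ(q0, 1) = (q0, 0, R)  ⊢  00[q0]01 (head at position 2)
Step 3: δ(q0, 0) = (q0, 1, R)  ⊢  001[q0]1 (head at position 3)
Step 4: δ(q0, 1) = (q0, 0, R)  ⊢  0010[q0]□ (head at position 4)
Tape after 4 steps (ignoring surrounding blanks): 0010

Final answer: Tape: 0010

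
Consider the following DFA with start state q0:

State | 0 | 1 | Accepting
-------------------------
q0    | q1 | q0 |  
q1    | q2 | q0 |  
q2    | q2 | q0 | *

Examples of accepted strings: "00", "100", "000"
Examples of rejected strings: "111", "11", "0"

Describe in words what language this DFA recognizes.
binary strings ending with '00'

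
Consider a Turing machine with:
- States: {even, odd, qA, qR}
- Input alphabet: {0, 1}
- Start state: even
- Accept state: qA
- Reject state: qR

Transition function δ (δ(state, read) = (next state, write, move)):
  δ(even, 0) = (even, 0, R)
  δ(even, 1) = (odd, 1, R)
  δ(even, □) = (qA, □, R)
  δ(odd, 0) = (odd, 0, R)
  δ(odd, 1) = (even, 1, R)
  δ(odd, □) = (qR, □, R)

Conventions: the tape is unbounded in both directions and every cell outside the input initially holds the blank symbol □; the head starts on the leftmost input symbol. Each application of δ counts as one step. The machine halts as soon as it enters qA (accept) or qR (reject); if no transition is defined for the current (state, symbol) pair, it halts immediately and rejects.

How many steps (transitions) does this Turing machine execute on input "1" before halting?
Step 0: [even]1 (head at position 0)
Step 1: δ(even, 1) = (odd, 1, R)  ⊢  1[odd]□ (head at position 1)
Step 2: δ(odd, □) = (qR, □, R)  ⊢  1□[qR]□ (head at position 2)
The machine is in qR, so it halts and rejects.
Number of transitions executed: 2.

Final answer: 2 steps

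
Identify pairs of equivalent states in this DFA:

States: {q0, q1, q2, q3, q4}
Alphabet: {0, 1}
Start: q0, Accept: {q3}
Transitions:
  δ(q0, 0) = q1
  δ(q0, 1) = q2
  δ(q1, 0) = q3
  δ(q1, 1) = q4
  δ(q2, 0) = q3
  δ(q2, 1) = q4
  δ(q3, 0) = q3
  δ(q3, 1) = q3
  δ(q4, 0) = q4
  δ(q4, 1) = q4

Using the table-filling algorithm:
Round 0 – mark pairs where exactly one state is accepting: (q0,q3), (q1,q3), (q2,q3), (q3,q4)
Round 1 – newly marked: (q0,q1) [on 0: q1 vs q3, already marked]; (q0,q2) [on 0: q1 vs q3, already marked]; (q1,q4) [on 0: q3 vs q4, already marked]; (q2,q4) [on 0: q3 vs q4, already marked]
Round 2 – newly marked: (q0,q4) [on 0: q1 vs q4, already marked]
No further pairs can be marked.
(q1, q2) unmarked: δ(q1,0)=q3, δ(q2,0)=q3; δ(q1,1)=q4, δ(q2,1)=q4 → equivalent
Equivalent pairs: (q1, q2)

Final answer: Equivalent pairs: (q1, q2)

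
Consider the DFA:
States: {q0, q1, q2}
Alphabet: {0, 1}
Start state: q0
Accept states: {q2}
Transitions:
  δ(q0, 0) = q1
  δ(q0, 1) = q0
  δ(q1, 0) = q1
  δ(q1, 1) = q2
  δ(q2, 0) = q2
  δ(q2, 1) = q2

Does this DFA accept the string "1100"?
Processing string "1100":
  q0 --1--> q0
  q0 --1--> q0
  q0 --0--> q1
  q1 --0--> q1
Final state: q1
Accept states: {q2}
q1 is not an accept state, so the string is rejected.

Final answer: No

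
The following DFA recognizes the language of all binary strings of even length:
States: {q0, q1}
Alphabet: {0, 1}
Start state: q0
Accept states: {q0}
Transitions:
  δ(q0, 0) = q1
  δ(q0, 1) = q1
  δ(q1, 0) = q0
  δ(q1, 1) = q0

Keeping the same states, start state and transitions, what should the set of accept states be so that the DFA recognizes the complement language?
The DFA is complete (every state has a transition on every symbol), so the complement
is recognized by the same DFA with accepting and non-accepting states swapped.
Original accept states: {q0}
Complement accept states = All states - Original accept states
= {q0, q1} - {q0}
= {q1}
Complement language: strings of ODD length

Final answer: {q1}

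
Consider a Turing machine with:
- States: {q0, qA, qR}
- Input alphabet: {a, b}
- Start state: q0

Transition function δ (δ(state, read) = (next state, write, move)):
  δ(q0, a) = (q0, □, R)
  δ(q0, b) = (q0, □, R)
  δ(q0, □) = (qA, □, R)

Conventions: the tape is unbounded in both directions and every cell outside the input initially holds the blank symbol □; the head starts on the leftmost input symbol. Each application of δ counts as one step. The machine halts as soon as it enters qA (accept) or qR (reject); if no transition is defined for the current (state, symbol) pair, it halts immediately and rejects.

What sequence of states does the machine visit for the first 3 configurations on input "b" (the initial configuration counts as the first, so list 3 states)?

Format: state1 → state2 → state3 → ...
Step 0: [q0]b (head at position 0)
Step 1: δ(q0, b) = (q0, □, R)  ⊢  □[q0]□ (head at position 1)
Step 2: δ(q0, □) = (qA, □, R)  ⊢  □□[qA]□ (head at position 2)
Reading off the states of these 3 configurations: q0 → q0 → qA

Final answer: q0 → q0 → qA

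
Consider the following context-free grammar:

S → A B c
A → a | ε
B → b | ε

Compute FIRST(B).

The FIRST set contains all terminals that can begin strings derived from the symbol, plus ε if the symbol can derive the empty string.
B → b contributes b; B → ε makes B nullable, contributing ε. FIRST(B) = {b, ε}.

Final answer: {b, ε}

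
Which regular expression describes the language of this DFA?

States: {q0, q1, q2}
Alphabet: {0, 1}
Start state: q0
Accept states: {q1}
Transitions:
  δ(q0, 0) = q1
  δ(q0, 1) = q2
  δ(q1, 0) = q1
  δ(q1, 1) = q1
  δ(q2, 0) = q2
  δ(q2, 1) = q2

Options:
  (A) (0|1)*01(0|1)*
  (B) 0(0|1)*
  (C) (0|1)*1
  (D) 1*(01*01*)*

Testing sample strings against the DFA:
  '0101' -> accepted
  '1100' -> rejected
  '110' -> rejected
  '11' -> rejected
Checking each option for a counterexample:
  (A) (0|1)*01(0|1)*: '0' is accepted by the DFA but does not match the regex → eliminated
  (B) 0(0|1)*: agrees with the DFA on all strings of length ≤ 4
  (C) (0|1)*1: '0' is accepted by the DFA but does not match the regex → eliminated
  (D) 1*(01*01*)*: ε is rejected by the DFA but matches the regex → eliminated
Only (B) 0(0|1)* is consistent with the DFA.

Final answer: (B) 0(0|1)*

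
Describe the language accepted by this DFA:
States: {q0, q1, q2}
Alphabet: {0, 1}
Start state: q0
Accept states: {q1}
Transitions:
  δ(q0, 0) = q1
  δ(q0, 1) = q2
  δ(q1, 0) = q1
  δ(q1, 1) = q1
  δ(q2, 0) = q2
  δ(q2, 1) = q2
Analyzing the DFA structure:
Start state: q0
Accept states: {q1}
Interpreting what each state remembers (checking against the transitions):
  q0: nothing has been read yet
  q1: the first symbol was 0
  q2: the first symbol was 1 (trap state)
  δ(q0, 0): in q0 (nothing has been read yet), after reading 0 we have: the first symbol was 0 → q1
  δ(q0, 1): in q0 (nothing has been read yet), after reading 1 we have: the first symbol was 1 (trap state) → q2
  δ(q1, 0): in q1 (the first symbol was 0), after reading 0 we have: the first symbol was 0 → q1
  δ(q1, 1): in q1 (the first symbol was 0), after reading 1 we have: the first symbol was 0 → q1
  δ(q2, 0): in q2 (the first symbol was 1 (trap state)), after reading 0 we have: the first symbol was 1 (trap state) → q2
  δ(q2, 1): in q2 (the first symbol was 1 (trap state)), after reading 1 we have: the first symbol was 1 (trap state) → q2
A string is accepted iff it ends in {q1}, i.e. the first symbol was 0.
Language: All binary strings starting with 0

Final answer: All binary strings starting with 0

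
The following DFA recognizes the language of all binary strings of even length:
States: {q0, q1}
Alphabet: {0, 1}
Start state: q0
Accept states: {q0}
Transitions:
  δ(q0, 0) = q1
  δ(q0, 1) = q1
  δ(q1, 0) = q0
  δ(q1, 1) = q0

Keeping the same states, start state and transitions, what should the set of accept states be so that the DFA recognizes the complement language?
The DFA is complete (every state has a transition on every symbol), so the complement
is recognized by the same DFA with accepting and non-accepting states swapped.
Original accept states: {q0}
Complement accept states = All states - Original accept states
= {q0, q1} - {q0}
= {q1}
Complement language: strings of ODD length

Final answer: {q1}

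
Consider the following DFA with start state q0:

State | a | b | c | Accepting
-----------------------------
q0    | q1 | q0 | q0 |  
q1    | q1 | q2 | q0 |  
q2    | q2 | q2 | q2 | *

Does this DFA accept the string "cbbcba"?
Start in q0.
Read 'c': q0 → q0
Read 'b': q0 → q0
Read 'b': q0 → q0
Read 'c': q0 → q0
Read 'b': q0 → q0
Read 'a': q0 → q1
Final state q1 is not accepting, so the string is rejected.

Final answer: No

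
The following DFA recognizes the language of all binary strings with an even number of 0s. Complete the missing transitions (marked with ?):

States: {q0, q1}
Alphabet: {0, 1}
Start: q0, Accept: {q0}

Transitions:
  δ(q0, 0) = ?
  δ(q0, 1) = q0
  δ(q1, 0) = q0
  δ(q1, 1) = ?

What each state remembers (consistent with the given transitions and accept states):
  q0: an even number of 0s has been read so far
  q1: an odd number of 0s has been read so far
Filling in the missing entries:
  δ(q0, 0): in q0 (an even number of 0s has been read so far), after reading 0 we have: an odd number of 0s has been read so far → q1
  δ(q1, 1): in q1 (an odd number of 0s has been read so far), after reading 1 we have: an odd number of 0s has been read so far → q1

Final answer: δ(q0, 0) = q1; δ(q1, 1) = q1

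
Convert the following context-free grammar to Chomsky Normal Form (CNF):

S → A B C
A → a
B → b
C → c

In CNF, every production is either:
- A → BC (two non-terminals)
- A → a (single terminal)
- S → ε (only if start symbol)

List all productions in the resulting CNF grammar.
The grammar has no ε-productions or unit productions to eliminate.
A → a is already in CNF (single terminal) – keep it.
B → b is already in CNF (single terminal) – keep it.
C → c is already in CNF (single terminal) – keep it.
S → A B C has 3 symbols on the right: break it into binary productions S → A X0, X0 → B C.
Resulting CNF grammar (5 productions): A → a; B → b; C → c; S → A X0; X0 → B C

Final answer: A → a; B → b; C → c; S → A X0; X0 → B C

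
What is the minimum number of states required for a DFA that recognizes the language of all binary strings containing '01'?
Language: binary strings containing '01'
Lower bound (Myhill–Nerode): the prefixes ε, 0, 01 are pairwise distinguishable:
  ε vs 01: suffix ε distinguishes them (ε is rejected, 01 is accepted)
  0 vs 01: suffix ε distinguishes them (0 is rejected, 01 is accepted)
  ε vs 0: suffix 1 distinguishes them (ε·1 = 1 is rejected, 0·1 = 01 is accepted)
So any DFA needs at least 3 states.
Upper bound: a DFA with 3 states exists (one state per class above: 'no progress', 'last symbol 0', and 'seen 01' (accepting sink)).
Minimum states: 3

Final answer: 3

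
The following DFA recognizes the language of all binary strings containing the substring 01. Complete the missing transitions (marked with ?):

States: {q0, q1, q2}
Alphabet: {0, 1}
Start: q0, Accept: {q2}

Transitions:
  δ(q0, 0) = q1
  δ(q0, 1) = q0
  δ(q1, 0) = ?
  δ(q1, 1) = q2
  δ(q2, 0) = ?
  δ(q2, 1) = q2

What each state remembers (consistent with the given transitions and accept states):
  q0: 01 not seen yet and the last symbol was not 0
  q1: 01 not seen yet and the last symbol was 0
  q2: the substring 01 has already been seen
Filling in the missing entries:
  δ(q1, 0): in q1 (01 not seen yet and the last symbol was 0), after reading 0 we have: 01 not seen yet and the last symbol was 0 → q1
  δ(q2, 0): in q2 (the substring 01 has already been seen), after reading 0 we have: the substring 01 has already been seen → q2

Final answer: δ(q1, 0) = q1; δ(q2, 0) = q2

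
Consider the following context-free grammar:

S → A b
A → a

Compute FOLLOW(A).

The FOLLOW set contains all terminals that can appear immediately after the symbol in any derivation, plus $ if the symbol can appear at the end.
A occurs only in S → A b, where it is immediately followed by the terminal b. So FOLLOW(A) = {b}.

Final answer: {b}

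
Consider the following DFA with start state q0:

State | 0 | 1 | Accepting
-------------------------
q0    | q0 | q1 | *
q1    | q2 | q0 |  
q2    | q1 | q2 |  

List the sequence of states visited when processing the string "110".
q0 → q1 → q0 → q0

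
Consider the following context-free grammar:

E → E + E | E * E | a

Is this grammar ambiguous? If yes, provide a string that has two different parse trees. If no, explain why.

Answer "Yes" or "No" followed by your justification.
Two different leftmost derivations of a + a * a:
  (1) E ⇒ E + E ⇒ a + E ⇒ a + E * E ⇒ a + a * E ⇒ a + a * a   (tree groups a + (a * a))
  (2) E ⇒ E * E ⇒ E + E * E ⇒ a + E * E ⇒ a + a * E ⇒ a + a * a   (tree groups (a + a) * a)
Two distinct leftmost derivations = two distinct parse trees, so the grammar is ambiguous.

Final answer: Yes - the string 'a + a * a' has two distinct leftmost derivations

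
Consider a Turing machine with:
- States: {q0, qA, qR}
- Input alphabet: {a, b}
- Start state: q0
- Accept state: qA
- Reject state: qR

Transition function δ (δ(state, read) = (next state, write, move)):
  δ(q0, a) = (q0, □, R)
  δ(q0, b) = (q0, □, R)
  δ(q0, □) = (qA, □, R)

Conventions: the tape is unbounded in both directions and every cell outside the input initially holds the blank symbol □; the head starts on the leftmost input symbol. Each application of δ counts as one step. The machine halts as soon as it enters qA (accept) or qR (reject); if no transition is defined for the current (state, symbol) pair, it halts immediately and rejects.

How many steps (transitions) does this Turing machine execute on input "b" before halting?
Step 0: [q0]b (head at position 0)
Step 1: δ(q0, b) = (q0, □, R)  ⊢  □[q0]□ (head at position 1)
Step 2: δ(q0, □) = (qA, □, R)  ⊢  □□[qA]□ (head at position 2)
The machine is in qA, so it halts and accepts.
Number of transitions executed: 2.

Final answer: 2 steps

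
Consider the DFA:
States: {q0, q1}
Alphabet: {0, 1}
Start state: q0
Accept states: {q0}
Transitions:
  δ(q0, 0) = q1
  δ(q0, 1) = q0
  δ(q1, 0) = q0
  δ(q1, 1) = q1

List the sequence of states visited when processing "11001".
Starting at q0
Read '1': q0 -> q0
Read '1': q0 -> q0
Read '0': q0 -> q1
Read '0': q1 -> q0
Read '1': q0 -> q0

Final answer: q0 -> q0 -> q0 -> q1 -> q0 -> q0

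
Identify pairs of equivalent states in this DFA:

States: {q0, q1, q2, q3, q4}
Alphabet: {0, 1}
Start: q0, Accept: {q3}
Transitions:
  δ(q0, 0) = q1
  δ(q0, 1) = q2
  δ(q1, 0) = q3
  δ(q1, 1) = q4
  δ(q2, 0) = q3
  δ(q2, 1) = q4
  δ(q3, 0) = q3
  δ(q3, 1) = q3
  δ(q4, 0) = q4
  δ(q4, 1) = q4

Using the table-filling algorithm:
Round 0 – mark pairs where exactly one state is accepting: (q0,q3), (q1,q3), (q2,q3), (q3,q4)
Round 1 – newly marked: (q0,q1) [on 0: q1 vs q3, already marked]; (q0,q2) [on 0: q1 vs q3, already marked]; (q1,q4) [on 0: q3 vs q4, already marked]; (q2,q4) [on 0: q3 vs q4, already marked]
Round 2 – newly marked: (q0,q4) [on 0: q1 vs q4, already marked]
No further pairs can be marked.
(q1, q2) unmarked: δ(q1,0)=q3, δ(q2,0)=q3; δ(q1,1)=q4, δ(q2,1)=q4 → equivalent
Equivalent pairs: (q1, q2)

Final answer: Equivalent pairs: (q1, q2)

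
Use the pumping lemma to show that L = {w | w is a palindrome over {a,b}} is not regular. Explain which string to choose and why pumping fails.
Language: L = {w | w is a palindrome over {a,b}} (strings that read the same forwards and backwards)
Step 1: Assume for contradiction that L is regular, with pumping length p.
Step 2: Choose s = a^p b a^p. Then s ∈ L (it reads the same forwards and backwards) and |s| ≥ p.
Step 3: Consider any decomposition s = xyz with |xy| ≤ p and |y| > 0. Since |xy| ≤ p and the first p symbols of s are all a's, y = a^k for some k with 1 ≤ k ≤ p.
Step 4: Pumping up (i = 2): xy²z = a^(p+k) b a^p. Its reverse is a^p b a^(p+k) ≠ a^(p+k) b a^p (the single b is no longer in the middle), so xy²z is not a palindrome and xy²z ∉ L.
This contradicts the pumping lemma, so L is not regular.

Final answer: Choose s = a^p b a^p. Since |xy| ≤ p, y = a^k with k ≥ 1. Then xy²z = a^(p+k) b a^p is not a palindrome, so ∉ L.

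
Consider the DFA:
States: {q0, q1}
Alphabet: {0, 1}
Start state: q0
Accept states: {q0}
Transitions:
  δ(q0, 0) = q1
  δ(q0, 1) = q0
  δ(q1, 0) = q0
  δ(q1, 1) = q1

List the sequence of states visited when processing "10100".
Starting at q0
Read '1': q0 -> q0
Read '0': q0 -> q1
Read '1': q1 -> q1
Read '0': q1 -> q0
Read '0': q0 -> q1

Final answer: q0 -> q0 -> q1 -> q1 -> q0 -> q1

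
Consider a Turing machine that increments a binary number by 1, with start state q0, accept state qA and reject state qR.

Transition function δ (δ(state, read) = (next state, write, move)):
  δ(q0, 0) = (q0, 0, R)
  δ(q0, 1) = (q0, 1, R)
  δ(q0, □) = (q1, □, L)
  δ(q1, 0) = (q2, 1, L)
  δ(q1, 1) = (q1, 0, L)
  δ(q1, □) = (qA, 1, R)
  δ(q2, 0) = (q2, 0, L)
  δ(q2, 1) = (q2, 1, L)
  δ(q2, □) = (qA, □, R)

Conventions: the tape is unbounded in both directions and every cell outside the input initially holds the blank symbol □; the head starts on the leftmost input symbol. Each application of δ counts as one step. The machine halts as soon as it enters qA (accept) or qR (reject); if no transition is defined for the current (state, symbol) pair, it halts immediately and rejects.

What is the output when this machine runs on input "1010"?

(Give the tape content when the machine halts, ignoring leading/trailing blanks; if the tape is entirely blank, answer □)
Step 0: [q0]1010 (head at position 0)
Step 1: δ(q0, 1) = (q0, 1, R)  ⊢  1[q0]010 (head at position 1)
Step 2: δ(q0, 0) = (q0, 0, R)  ⊢  10[q0]10 (head at position 2)
Step 3: δ(q0, 1) = (q0, 1, R)  ⊢  101[q0]0 (head at position 3)
Step 4: δ(q0, 0) = (q0, 0, R)  ⊢  1010[q0]□ (head at position 4)
Step 5: δ(q0, □) = (q1, □, L)  ⊢  101[q1]0□ (head at position 3)
Step 6: δ(q1, 0) = (q2, 1, L)  ⊢  10[q2]11□ (head at position 2)
Step 7: δ(q2, 1) = (q2, 1, L)  ⊢  1[q2]011□ (head at position 1)
Step 8: δ(q2, 0) = (q2, 0, L)  ⊢  [q2]1011□ (head at position 0)
Step 9: δ(q2, 1) = (q2, 1, L)  ⊢  [q2]□1011□ (head at position -1)
Step 10: δ(q2, □) = (qA, □, R)  ⊢  □[qA]1011□ (head at position 0)
The machine is in qA, so it halts and accepts.
Tape content when halted (ignoring surrounding blanks): 1011

Final answer: Output: 1011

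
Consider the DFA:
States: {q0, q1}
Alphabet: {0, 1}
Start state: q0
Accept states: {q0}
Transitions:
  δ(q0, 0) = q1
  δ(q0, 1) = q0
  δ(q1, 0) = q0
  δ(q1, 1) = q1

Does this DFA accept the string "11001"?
Processing string "11001":
  q0 --1--> q0
  q0 --1--> q0
  q0 --0--> q1
  q1 --0--> q0
  q0 --1--> q0
Final state: q0
Accept states: {q0}
q0 is an accept state, so the string is accepted.

Final answer: Yes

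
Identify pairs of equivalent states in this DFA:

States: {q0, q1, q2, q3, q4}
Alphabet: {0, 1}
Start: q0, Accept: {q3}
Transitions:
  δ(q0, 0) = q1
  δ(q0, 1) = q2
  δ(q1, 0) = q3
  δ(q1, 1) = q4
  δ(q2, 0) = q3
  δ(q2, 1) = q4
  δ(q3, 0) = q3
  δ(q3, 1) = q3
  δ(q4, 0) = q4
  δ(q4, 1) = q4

Using the table-filling algorithm:
Round 0 – mark pairs where exactly one state is accepting: (q0,q3), (q1,q3), (q2,q3), (q3,q4)
Round 1 – newly marked: (q0,q1) [on 0: q1 vs q3, already marked]; (q0,q2) [on 0: q1 vs q3, already marked]; (q1,q4) [on 0: q3 vs q4, already marked]; (q2,q4) [on 0: q3 vs q4, already marked]
Round 2 – newly marked: (q0,q4) [on 0: q1 vs q4, already marked]
No further pairs can be marked.
(q1, q2) unmarked: δ(q1,0)=q3, δ(q2,0)=q3; δ(q1,1)=q4, δ(q2,1)=q4 → equivalent
Equivalent pairs: (q1, q2)

Final answer: Equivalent pairs: (q1, q2)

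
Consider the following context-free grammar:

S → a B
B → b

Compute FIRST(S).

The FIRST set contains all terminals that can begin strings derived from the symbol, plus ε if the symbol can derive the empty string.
S has the single production S → a B, whose right-hand side begins with the terminal a. So FIRST(S) = {a}.

Final answer: {a}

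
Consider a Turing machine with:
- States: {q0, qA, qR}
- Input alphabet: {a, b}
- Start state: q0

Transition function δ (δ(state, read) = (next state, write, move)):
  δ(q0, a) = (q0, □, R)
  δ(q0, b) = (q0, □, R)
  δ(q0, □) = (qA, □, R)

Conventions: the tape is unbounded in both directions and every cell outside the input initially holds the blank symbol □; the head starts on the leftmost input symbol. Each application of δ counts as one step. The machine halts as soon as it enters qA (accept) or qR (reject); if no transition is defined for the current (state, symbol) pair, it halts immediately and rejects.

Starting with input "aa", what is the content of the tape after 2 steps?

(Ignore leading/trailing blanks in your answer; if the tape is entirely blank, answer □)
Step 0: [q0]aa (head at position 0)
Step 1: δ(q0, a) = (q0, □, R)  ⊢  □[q0]a (head at position 1)
Step 2: δ(q0, a) = (q0, □, R)  ⊢  □□[q0]□ (head at position 2)
Tape after 2 steps (ignoring surrounding blanks): □

Final answer: Tape: □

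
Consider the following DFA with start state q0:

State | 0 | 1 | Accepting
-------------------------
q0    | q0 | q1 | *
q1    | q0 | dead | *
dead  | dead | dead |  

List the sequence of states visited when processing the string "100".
q0 → q1 → q0 → q0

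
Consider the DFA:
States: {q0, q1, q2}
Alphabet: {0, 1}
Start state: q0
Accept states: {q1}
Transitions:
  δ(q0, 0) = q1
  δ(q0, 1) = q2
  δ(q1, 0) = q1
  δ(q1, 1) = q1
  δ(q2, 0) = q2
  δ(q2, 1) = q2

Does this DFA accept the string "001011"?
Processing string "001011":
  q0 --0--> q1
  q1 --0--> q1
  q1 --1--> q1
  q1 --0--> q1
  q1 --1--> q1
  q1 --1--> q1
Final state: q1
Accept states: {q1}
q1 is an accept state, so the string is accepted.

Final answer: Yes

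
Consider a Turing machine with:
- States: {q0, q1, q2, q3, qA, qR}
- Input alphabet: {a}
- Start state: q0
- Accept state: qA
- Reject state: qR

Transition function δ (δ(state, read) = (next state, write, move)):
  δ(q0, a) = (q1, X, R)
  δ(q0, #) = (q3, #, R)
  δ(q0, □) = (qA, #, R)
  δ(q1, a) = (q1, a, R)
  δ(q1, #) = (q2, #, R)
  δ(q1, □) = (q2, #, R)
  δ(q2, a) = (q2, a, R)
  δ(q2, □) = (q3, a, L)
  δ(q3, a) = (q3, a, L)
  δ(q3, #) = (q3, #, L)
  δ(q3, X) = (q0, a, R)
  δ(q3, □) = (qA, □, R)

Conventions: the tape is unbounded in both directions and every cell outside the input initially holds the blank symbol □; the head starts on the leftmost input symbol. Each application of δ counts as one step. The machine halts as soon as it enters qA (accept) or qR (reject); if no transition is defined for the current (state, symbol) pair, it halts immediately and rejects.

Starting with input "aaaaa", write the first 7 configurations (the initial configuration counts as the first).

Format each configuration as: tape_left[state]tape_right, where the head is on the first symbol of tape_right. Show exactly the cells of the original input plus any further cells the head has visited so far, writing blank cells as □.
Step 0: [q0]aaaaa (head at position 0)
Step 1: δ(q0, a) = (q1, X, R)  ⊢  X[q1]aaaa (head at position 1)
Step 2: δ(q1, a) = (q1, a, R)  ⊢  Xa[q1]aaa (head at position 2)
Step 3: δ(q1, a) = (q1, a, R)  ⊢  Xaa[q1]aa (head at position 3)
Step 4: δ(q1, a) = (q1, a, R)  ⊢  Xaaa[q1]a (head at position 4)
Step 5: δ(q1, a) = (q1, a, R)  ⊢  Xaaaa[q1]□ (head at position 5)
Step 6: δ(q1, □) = (q2, #, R)  ⊢  Xaaaa#[q2]□ (head at position 6)

Final answer: [q0]aaaaa ⊢ X[q1]aaaa ⊢ Xa[q1]aaa ⊢ Xaa[q1]aa ⊢ Xaaa[q1]a ⊢ Xaaaa[q1]□ ⊢ Xaaaa#[q2]□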